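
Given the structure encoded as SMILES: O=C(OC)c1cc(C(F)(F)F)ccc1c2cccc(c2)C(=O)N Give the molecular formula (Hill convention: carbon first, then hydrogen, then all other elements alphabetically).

C16H12F3NO3

Walk through each heavy atom and fill implicit hydrogens from standard valence (C 4, N 3, O 2, S 2, halogen 1); for lowercase aromatic atoms, an aromatic c carries 1 H when it has two neighbours and 0 H with three, and aromatic n carries 0 H:
  atom 1: O, bond orders sum to 2 (valence 2) → 0 H
  atom 2: C, bond orders sum to 4 (valence 4) → 0 H
  atom 3: O, bond orders sum to 2 (valence 2) → 0 H
  atom 4: C, bond orders sum to 1 (valence 4) → 3 H
  atom 5: aromatic c, 3 neighbours → 0 H
  atom 6: aromatic c, 2 neighbours → 1 H
  atom 7: aromatic c, 3 neighbours → 0 H
  atom 8: C, bond orders sum to 4 (valence 4) → 0 H
  atom 9: F (halogen, monovalent) → 0 H
  atom 10: F (halogen, monovalent) → 0 H
  atom 11: F (halogen, monovalent) → 0 H
  atom 12: aromatic c, 2 neighbours → 1 H
  atom 13: aromatic c, 2 neighbours → 1 H
  atom 14: aromatic c, 3 neighbours → 0 H
  atom 15: aromatic c, 3 neighbours → 0 H
  atom 16: aromatic c, 2 neighbours → 1 H
  atom 17: aromatic c, 2 neighbours → 1 H
  atom 18: aromatic c, 2 neighbours → 1 H
  atom 19: aromatic c, 3 neighbours → 0 H
  atom 20: aromatic c, 2 neighbours → 1 H
  atom 21: C, bond orders sum to 4 (valence 4) → 0 H
  atom 22: O, bond orders sum to 2 (valence 2) → 0 H
  atom 23: N, bond orders sum to 1 (valence 3) → 2 H
Totals → C:16, H:12, F:3, N:1, O:3.
In Hill order: C16H12F3NO3.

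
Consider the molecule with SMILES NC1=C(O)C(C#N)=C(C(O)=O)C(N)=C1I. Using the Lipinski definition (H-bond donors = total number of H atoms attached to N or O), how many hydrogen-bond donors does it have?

Donors: find every N or O and count the H atoms it carries.
  atom 1 (N): bond orders sum to 1 → 2 H
  atom 4 (O): bond orders sum to 1 → 1 H
  atom 7 (N): bond orders sum to 3 → 0 H
  atom 10 (O): bond orders sum to 1 → 1 H
  atom 11 (O): bond orders sum to 2 → 0 H
  atom 13 (N): bond orders sum to 1 → 2 H
Lipinski HBD = 6.

6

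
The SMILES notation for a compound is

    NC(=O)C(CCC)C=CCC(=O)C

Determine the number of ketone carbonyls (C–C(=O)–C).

The ketone motif appears at heavy-atom position 11 in the SMILES.
Other groups present: 1 alkene, 1 amide.
Ketone count: 1.

1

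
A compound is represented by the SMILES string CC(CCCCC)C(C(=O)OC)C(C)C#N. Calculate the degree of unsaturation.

3

Molecular formula: C13H23NO2.
DoU = (2C + 2 + N − H − X) / 2, where X is the halogen count and O/S are ignored.
    = (2·13 + 2 + 1 − 23 − 0) / 2 = 6 / 2 = 3.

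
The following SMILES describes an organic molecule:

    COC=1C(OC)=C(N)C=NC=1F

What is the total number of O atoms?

2

Scan the SMILES for O atoms (remember two-letter symbols like Cl and Br are single atoms).
Oxygen count: 2.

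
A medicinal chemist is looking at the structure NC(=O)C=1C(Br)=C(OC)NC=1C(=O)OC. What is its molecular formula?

Walk through each heavy atom and fill implicit hydrogens from standard valence (C 4, N 3, O 2, S 2, halogen 1):
  atom 1: N, bond orders sum to 1 (valence 3) → 2 H
  atom 2: C, bond orders sum to 4 (valence 4) → 0 H
  atom 3: O, bond orders sum to 2 (valence 2) → 0 H
  atom 4: C, bond orders sum to 4 (valence 4) → 0 H
  atom 5: C, bond orders sum to 4 (valence 4) → 0 H
  atom 6: Br (halogen, monovalent) → 0 H
  atom 7: C, bond orders sum to 4 (valence 4) → 0 H
  atom 8: O, bond orders sum to 2 (valence 2) → 0 H
  atom 9: C, bond orders sum to 1 (valence 4) → 3 H
  atom 10: N, bond orders sum to 2 (valence 3) → 1 H
  atom 11: C, bond orders sum to 4 (valence 4) → 0 H
  atom 12: C, bond orders sum to 4 (valence 4) → 0 H
  atom 13: O, bond orders sum to 2 (valence 2) → 0 H
  atom 14: O, bond orders sum to 2 (valence 2) → 0 H
  atom 15: C, bond orders sum to 1 (valence 4) → 3 H
Totals → C:8, H:9, Br:1, N:2, O:4.

C8H9BrN2O4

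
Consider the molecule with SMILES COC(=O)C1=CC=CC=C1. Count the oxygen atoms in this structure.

2

Scan the SMILES for O atoms (remember two-letter symbols like Cl and Br are single atoms).
Oxygen count: 2.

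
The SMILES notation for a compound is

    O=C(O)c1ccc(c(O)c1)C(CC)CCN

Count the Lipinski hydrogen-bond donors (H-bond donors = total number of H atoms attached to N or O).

4

Donors: find every N or O and count the H atoms it carries.
  atom 1 (O): bond orders sum to 2 → 0 H
  atom 3 (O): bond orders sum to 1 → 1 H
  atom 9 (O): bond orders sum to 1 → 1 H
  atom 16 (N): bond orders sum to 1 → 2 H
Lipinski HBD = 4.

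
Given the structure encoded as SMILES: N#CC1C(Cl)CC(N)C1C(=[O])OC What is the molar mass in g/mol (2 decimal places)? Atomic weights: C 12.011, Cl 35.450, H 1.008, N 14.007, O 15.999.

202.64 g/mol

First, the molecular formula is C8H11ClN2O2 (counting implicit H from valence).
  C: 8 × 12.011 = 96.088
  Cl: 1 × 35.450 = 35.450
  H: 11 × 1.008 = 11.088
  N: 2 × 14.007 = 28.014
  O: 2 × 15.999 = 31.998
Sum: 8×12.011 + 1×35.450 + 11×1.008 + 2×14.007 + 2×15.999 = 202.638 → 202.64 g/mol.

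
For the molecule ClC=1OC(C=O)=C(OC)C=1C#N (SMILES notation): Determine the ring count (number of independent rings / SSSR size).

In SMILES, each pair of matching ring-closure digits denotes one ring-closing bond; the number of such bonds equals the number of independent rings.
Ring-closure bonds here: 1.

1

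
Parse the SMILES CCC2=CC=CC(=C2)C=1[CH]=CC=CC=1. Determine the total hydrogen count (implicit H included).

Walk through each heavy atom and fill implicit hydrogens from standard valence (C 4, N 3, O 2, S 2, halogen 1):
  atom 1: C, bond orders sum to 1 (valence 4) → 3 H
  atom 2: C, bond orders sum to 2 (valence 4) → 2 H
  atom 3: C, bond orders sum to 4 (valence 4) → 0 H
  atom 4: C, bond orders sum to 3 (valence 4) → 1 H
  atom 5: C, bond orders sum to 3 (valence 4) → 1 H
  atom 6: C, bond orders sum to 3 (valence 4) → 1 H
  atom 7: C, bond orders sum to 4 (valence 4) → 0 H
  atom 8: C, bond orders sum to 3 (valence 4) → 1 H
  atom 9: C, bond orders sum to 4 (valence 4) → 0 H
  atom 10: C with explicit H count 1
  atom 11: C, bond orders sum to 3 (valence 4) → 1 H
  atom 12: C, bond orders sum to 3 (valence 4) → 1 H
  atom 13: C, bond orders sum to 3 (valence 4) → 1 H
  atom 14: C, bond orders sum to 3 (valence 4) → 1 H
Total hydrogens: 14.

14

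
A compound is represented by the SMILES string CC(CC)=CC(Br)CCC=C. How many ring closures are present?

In SMILES, each pair of matching ring-closure digits denotes one ring-closing bond; the number of such bonds equals the number of independent rings.
Ring-closure bonds here: 0.

0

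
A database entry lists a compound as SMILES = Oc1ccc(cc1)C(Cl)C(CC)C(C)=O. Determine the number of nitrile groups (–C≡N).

0

Scan the SMILES for the nitrile motif — none present.
Groups that are present: 1 hydroxyl, 1 ketone.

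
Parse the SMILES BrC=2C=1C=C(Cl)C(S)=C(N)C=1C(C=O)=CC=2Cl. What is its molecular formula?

Walk through each heavy atom and fill implicit hydrogens from standard valence (C 4, N 3, O 2, S 2, halogen 1):
  atom 1: Br (halogen, monovalent) → 0 H
  atom 2: C, bond orders sum to 4 (valence 4) → 0 H
  atom 3: C, bond orders sum to 4 (valence 4) → 0 H
  atom 4: C, bond orders sum to 3 (valence 4) → 1 H
  atom 5: C, bond orders sum to 4 (valence 4) → 0 H
  atom 6: Cl (halogen, monovalent) → 0 H
  atom 7: C, bond orders sum to 4 (valence 4) → 0 H
  atom 8: S, bond orders sum to 1 (valence 2) → 1 H
  atom 9: C, bond orders sum to 4 (valence 4) → 0 H
  atom 10: N, bond orders sum to 1 (valence 3) → 2 H
  atom 11: C, bond orders sum to 4 (valence 4) → 0 H
  atom 12: C, bond orders sum to 4 (valence 4) → 0 H
  atom 13: C, bond orders sum to 3 (valence 4) → 1 H
  atom 14: O, bond orders sum to 2 (valence 2) → 0 H
  atom 15: C, bond orders sum to 3 (valence 4) → 1 H
  atom 16: C, bond orders sum to 4 (valence 4) → 0 H
  atom 17: Cl (halogen, monovalent) → 0 H
Totals → C:11, H:6, Br:1, Cl:2, N:1, O:1, S:1.

C11H6BrCl2NOS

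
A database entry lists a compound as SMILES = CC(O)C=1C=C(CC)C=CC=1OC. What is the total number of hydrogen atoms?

16

Walk through each heavy atom and fill implicit hydrogens from standard valence (C 4, N 3, O 2, S 2, halogen 1):
  atom 1: C, bond orders sum to 1 (valence 4) → 3 H
  atom 2: C, bond orders sum to 3 (valence 4) → 1 H
  atom 3: O, bond orders sum to 1 (valence 2) → 1 H
  atom 4: C, bond orders sum to 4 (valence 4) → 0 H
  atom 5: C, bond orders sum to 3 (valence 4) → 1 H
  atom 6: C, bond orders sum to 4 (valence 4) → 0 H
  atom 7: C, bond orders sum to 2 (valence 4) → 2 H
  atom 8: C, bond orders sum to 1 (valence 4) → 3 H
  atom 9: C, bond orders sum to 3 (valence 4) → 1 H
  atom 10: C, bond orders sum to 3 (valence 4) → 1 H
  atom 11: C, bond orders sum to 4 (valence 4) → 0 H
  atom 12: O, bond orders sum to 2 (valence 2) → 0 H
  atom 13: C, bond orders sum to 1 (valence 4) → 3 H
Total hydrogens: 16.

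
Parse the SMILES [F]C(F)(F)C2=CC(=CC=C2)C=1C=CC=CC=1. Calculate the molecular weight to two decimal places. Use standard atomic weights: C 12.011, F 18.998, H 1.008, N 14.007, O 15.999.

First, the molecular formula is C13H9F3 (counting implicit H from valence).
  C: 13 × 12.011 = 156.143
  F: 3 × 18.998 = 56.994
  H: 9 × 1.008 = 9.072
Sum: 13×12.011 + 3×18.998 + 9×1.008 = 222.209 → 222.21 g/mol.

222.21 g/mol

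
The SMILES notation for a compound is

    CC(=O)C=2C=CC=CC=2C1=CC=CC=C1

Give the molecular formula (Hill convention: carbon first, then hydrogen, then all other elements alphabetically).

C14H12O

Walk through each heavy atom and fill implicit hydrogens from standard valence (C 4, N 3, O 2, S 2, halogen 1):
  atom 1: C, bond orders sum to 1 (valence 4) → 3 H
  atom 2: C, bond orders sum to 4 (valence 4) → 0 H
  atom 3: O, bond orders sum to 2 (valence 2) → 0 H
  atom 4: C, bond orders sum to 4 (valence 4) → 0 H
  atom 5: C, bond orders sum to 3 (valence 4) → 1 H
  atom 6: C, bond orders sum to 3 (valence 4) → 1 H
  atom 7: C, bond orders sum to 3 (valence 4) → 1 H
  atom 8: C, bond orders sum to 3 (valence 4) → 1 H
  atom 9: C, bond orders sum to 4 (valence 4) → 0 H
  atom 10: C, bond orders sum to 4 (valence 4) → 0 H
  atom 11: C, bond orders sum to 3 (valence 4) → 1 H
  atom 12: C, bond orders sum to 3 (valence 4) → 1 H
  atom 13: C, bond orders sum to 3 (valence 4) → 1 H
  atom 14: C, bond orders sum to 3 (valence 4) → 1 H
  atom 15: C, bond orders sum to 3 (valence 4) → 1 H
Totals → C:14, H:12, O:1.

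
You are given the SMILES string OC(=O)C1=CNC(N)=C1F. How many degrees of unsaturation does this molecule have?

Degree of unsaturation = (number of rings) + (number of π bonds).
Ring closures in the SMILES: 1.
π bonds: 3 double bonds (each 1 DoU) → 3 DoU from unsaturation.
Total DoU = 1 + 3 = 4.

4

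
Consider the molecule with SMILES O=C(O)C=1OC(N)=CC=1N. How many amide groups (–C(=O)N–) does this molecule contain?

0

Scan the SMILES for the amide motif — none present.
Groups that are present: 1 carboxylic acid, 2 primary amine.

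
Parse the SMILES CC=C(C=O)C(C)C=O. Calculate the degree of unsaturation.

3

Degree of unsaturation = (number of rings) + (number of π bonds).
Ring closures in the SMILES: 0.
π bonds: 3 double bonds (each 1 DoU) → 3 DoU from unsaturation.
Total DoU = 0 + 3 = 3.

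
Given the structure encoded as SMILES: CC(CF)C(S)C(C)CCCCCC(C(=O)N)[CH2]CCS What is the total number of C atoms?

16

Count every carbon token in the SMILES (each C, including those in ring-closure positions and inside branches).
Carbon count: 16.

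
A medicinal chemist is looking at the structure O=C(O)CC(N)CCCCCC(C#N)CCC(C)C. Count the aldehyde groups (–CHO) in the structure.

0

Scan the SMILES for the aldehyde motif — none present.
Groups that are present: 1 carboxylic acid, 1 nitrile, 1 primary amine.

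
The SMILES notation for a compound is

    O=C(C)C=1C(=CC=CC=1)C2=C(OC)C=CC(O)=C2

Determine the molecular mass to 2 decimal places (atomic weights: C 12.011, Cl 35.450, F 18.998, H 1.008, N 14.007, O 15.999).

242.27 g/mol

First, the molecular formula is C15H14O3 (counting implicit H from valence).
  C: 15 × 12.011 = 180.165
  H: 14 × 1.008 = 14.112
  O: 3 × 15.999 = 47.997
Sum: 15×12.011 + 14×1.008 + 3×15.999 = 242.274 → 242.27 g/mol.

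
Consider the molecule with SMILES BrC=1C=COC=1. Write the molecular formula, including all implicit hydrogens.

Walk through each heavy atom and fill implicit hydrogens from standard valence (C 4, N 3, O 2, S 2, halogen 1):
  atom 1: Br (halogen, monovalent) → 0 H
  atom 2: C, bond orders sum to 4 (valence 4) → 0 H
  atom 3: C, bond orders sum to 3 (valence 4) → 1 H
  atom 4: C, bond orders sum to 3 (valence 4) → 1 H
  atom 5: O, bond orders sum to 2 (valence 2) → 0 H
  atom 6: C, bond orders sum to 3 (valence 4) → 1 H
Totals → C:4, H:3, Br:1, O:1.
In Hill order: C4H3BrO.

C4H3BrO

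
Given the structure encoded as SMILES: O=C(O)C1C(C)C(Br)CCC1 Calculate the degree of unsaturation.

Degree of unsaturation = (number of rings) + (number of π bonds).
Ring closures in the SMILES: 1.
π bonds: 1 double bond (each 1 DoU) → 1 DoU from unsaturation.
Total DoU = 1 + 1 = 2.

2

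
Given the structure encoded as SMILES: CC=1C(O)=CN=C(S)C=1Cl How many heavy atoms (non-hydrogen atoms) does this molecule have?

10

Every atom symbol written in the SMILES (organic subset) is one heavy atom; implicit H are not written.
Heavy atoms by element → C:6, Cl:1, N:1, O:1, S:1.
Total: 10.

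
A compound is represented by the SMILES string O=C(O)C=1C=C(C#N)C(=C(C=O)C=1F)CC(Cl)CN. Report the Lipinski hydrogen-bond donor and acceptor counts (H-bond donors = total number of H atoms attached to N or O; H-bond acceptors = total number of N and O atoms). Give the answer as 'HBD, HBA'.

Donors: find every N or O and count the H atoms it carries.
  atom 1 (O): bond orders sum to 2 → 0 H
  atom 3 (O): bond orders sum to 1 → 1 H
  atom 8 (N): bond orders sum to 3 → 0 H
  atom 12 (O): bond orders sum to 2 → 0 H
  atom 19 (N): bond orders sum to 1 → 2 H
Lipinski HBD = 3.
Acceptors: N atoms = 2, O atoms = 3 → HBA = 5.

3, 5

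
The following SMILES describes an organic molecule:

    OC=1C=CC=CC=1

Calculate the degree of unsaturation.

4

Molecular formula: C6H6O.
DoU = (2C + 2 + N − H − X) / 2, where X is the halogen count and O/S are ignored.
    = (2·6 + 2 + 0 − 6 − 0) / 2 = 8 / 2 = 4.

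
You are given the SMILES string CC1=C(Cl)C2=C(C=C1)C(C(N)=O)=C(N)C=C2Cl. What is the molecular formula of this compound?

Walk through each heavy atom and fill implicit hydrogens from standard valence (C 4, N 3, O 2, S 2, halogen 1):
  atom 1: C, bond orders sum to 1 (valence 4) → 3 H
  atom 2: C, bond orders sum to 4 (valence 4) → 0 H
  atom 3: C, bond orders sum to 4 (valence 4) → 0 H
  atom 4: Cl (halogen, monovalent) → 0 H
  atom 5: C, bond orders sum to 4 (valence 4) → 0 H
  atom 6: C, bond orders sum to 4 (valence 4) → 0 H
  atom 7: C, bond orders sum to 3 (valence 4) → 1 H
  atom 8: C, bond orders sum to 3 (valence 4) → 1 H
  atom 9: C, bond orders sum to 4 (valence 4) → 0 H
  atom 10: C, bond orders sum to 4 (valence 4) → 0 H
  atom 11: N, bond orders sum to 1 (valence 3) → 2 H
  atom 12: O, bond orders sum to 2 (valence 2) → 0 H
  atom 13: C, bond orders sum to 4 (valence 4) → 0 H
  atom 14: N, bond orders sum to 1 (valence 3) → 2 H
  atom 15: C, bond orders sum to 3 (valence 4) → 1 H
  atom 16: C, bond orders sum to 4 (valence 4) → 0 H
  atom 17: Cl (halogen, monovalent) → 0 H
Totals → C:12, H:10, Cl:2, N:2, O:1.

C12H10Cl2N2O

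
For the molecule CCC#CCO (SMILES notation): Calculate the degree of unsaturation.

Molecular formula: C5H8O.
DoU = (2C + 2 + N − H − X) / 2, where X is the halogen count and O/S are ignored.
    = (2·5 + 2 + 0 − 8 − 0) / 2 = 4 / 2 = 2.

2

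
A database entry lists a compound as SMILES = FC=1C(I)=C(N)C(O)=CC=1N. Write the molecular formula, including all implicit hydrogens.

Walk through each heavy atom and fill implicit hydrogens from standard valence (C 4, N 3, O 2, S 2, halogen 1):
  atom 1: F (halogen, monovalent) → 0 H
  atom 2: C, bond orders sum to 4 (valence 4) → 0 H
  atom 3: C, bond orders sum to 4 (valence 4) → 0 H
  atom 4: I (halogen, monovalent) → 0 H
  atom 5: C, bond orders sum to 4 (valence 4) → 0 H
  atom 6: N, bond orders sum to 1 (valence 3) → 2 H
  atom 7: C, bond orders sum to 4 (valence 4) → 0 H
  atom 8: O, bond orders sum to 1 (valence 2) → 1 H
  atom 9: C, bond orders sum to 3 (valence 4) → 1 H
  atom 10: C, bond orders sum to 4 (valence 4) → 0 H
  atom 11: N, bond orders sum to 1 (valence 3) → 2 H
Totals → C:6, H:6, F:1, I:1, N:2, O:1.

C6H6FIN2O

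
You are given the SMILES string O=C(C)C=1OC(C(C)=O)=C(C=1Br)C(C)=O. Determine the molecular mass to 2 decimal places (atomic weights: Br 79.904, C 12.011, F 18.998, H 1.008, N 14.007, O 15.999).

First, the molecular formula is C10H9BrO4 (counting implicit H from valence).
  Br: 1 × 79.904 = 79.904
  C: 10 × 12.011 = 120.110
  H: 9 × 1.008 = 9.072
  O: 4 × 15.999 = 63.996
Sum: 1×79.904 + 10×12.011 + 9×1.008 + 4×15.999 = 273.082 → 273.08 g/mol.

273.08 g/mol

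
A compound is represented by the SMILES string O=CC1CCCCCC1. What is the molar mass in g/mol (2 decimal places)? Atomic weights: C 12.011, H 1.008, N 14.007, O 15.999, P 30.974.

First, the molecular formula is C8H14O (counting implicit H from valence).
  C: 8 × 12.011 = 96.088
  H: 14 × 1.008 = 14.112
  O: 1 × 15.999 = 15.999
Sum: 8×12.011 + 14×1.008 + 1×15.999 = 126.199 → 126.20 g/mol.

126.20 g/mol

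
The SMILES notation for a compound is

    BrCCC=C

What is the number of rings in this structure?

In SMILES, each pair of matching ring-closure digits denotes one ring-closing bond; the number of such bonds equals the number of independent rings.
Ring-closure bonds here: 0.

0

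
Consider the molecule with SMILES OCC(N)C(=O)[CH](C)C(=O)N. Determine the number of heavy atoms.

Every atom symbol written in the SMILES (organic subset) is one heavy atom; implicit H are not written.
Heavy atoms by element → C:6, N:2, O:3.
Total: 11.

11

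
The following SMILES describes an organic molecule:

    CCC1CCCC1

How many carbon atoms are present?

7

Count every carbon token in the SMILES (each C, including those in ring-closure positions and inside branches).
Carbon count: 7.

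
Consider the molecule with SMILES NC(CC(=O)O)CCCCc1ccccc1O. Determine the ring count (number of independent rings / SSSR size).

1

In SMILES, each pair of matching ring-closure digits denotes one ring-closing bond; the number of such bonds equals the number of independent rings.
Ring-closure bonds here: 1.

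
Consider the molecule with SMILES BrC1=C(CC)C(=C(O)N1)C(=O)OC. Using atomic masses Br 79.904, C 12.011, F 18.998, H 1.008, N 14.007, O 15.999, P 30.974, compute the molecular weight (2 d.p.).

248.08 g/mol

First, the molecular formula is C8H10BrNO3 (counting implicit H from valence).
  Br: 1 × 79.904 = 79.904
  C: 8 × 12.011 = 96.088
  H: 10 × 1.008 = 10.080
  N: 1 × 14.007 = 14.007
  O: 3 × 15.999 = 47.997
Sum: 1×79.904 + 8×12.011 + 10×1.008 + 1×14.007 + 3×15.999 = 248.076 → 248.08 g/mol.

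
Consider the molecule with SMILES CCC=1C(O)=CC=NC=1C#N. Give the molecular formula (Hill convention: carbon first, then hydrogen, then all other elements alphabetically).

C8H8N2O

Walk through each heavy atom and fill implicit hydrogens from standard valence (C 4, N 3, O 2, S 2, halogen 1):
  atom 1: C, bond orders sum to 1 (valence 4) → 3 H
  atom 2: C, bond orders sum to 2 (valence 4) → 2 H
  atom 3: C, bond orders sum to 4 (valence 4) → 0 H
  atom 4: C, bond orders sum to 4 (valence 4) → 0 H
  atom 5: O, bond orders sum to 1 (valence 2) → 1 H
  atom 6: C, bond orders sum to 3 (valence 4) → 1 H
  atom 7: C, bond orders sum to 3 (valence 4) → 1 H
  atom 8: N, bond orders sum to 3 (valence 3) → 0 H
  atom 9: C, bond orders sum to 4 (valence 4) → 0 H
  atom 10: C, bond orders sum to 4 (valence 4) → 0 H
  atom 11: N, bond orders sum to 3 (valence 3) → 0 H
Totals → C:8, H:8, N:2, O:1.
In Hill order: C8H8N2O.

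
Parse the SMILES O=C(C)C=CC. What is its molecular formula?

C5H8O

Walk through each heavy atom and fill implicit hydrogens from standard valence (C 4, N 3, O 2, S 2, halogen 1):
  atom 1: O, bond orders sum to 2 (valence 2) → 0 H
  atom 2: C, bond orders sum to 4 (valence 4) → 0 H
  atom 3: C, bond orders sum to 1 (valence 4) → 3 H
  atom 4: C, bond orders sum to 3 (valence 4) → 1 H
  atom 5: C, bond orders sum to 3 (valence 4) → 1 H
  atom 6: C, bond orders sum to 1 (valence 4) → 3 H
Totals → C:5, H:8, O:1.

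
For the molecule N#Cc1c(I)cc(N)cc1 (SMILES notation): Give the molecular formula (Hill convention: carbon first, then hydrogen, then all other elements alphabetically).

C7H5IN2

Walk through each heavy atom and fill implicit hydrogens from standard valence (C 4, N 3, O 2, S 2, halogen 1); for lowercase aromatic atoms, an aromatic c carries 1 H when it has two neighbours and 0 H with three, and aromatic n carries 0 H:
  atom 1: N, bond orders sum to 3 (valence 3) → 0 H
  atom 2: C, bond orders sum to 4 (valence 4) → 0 H
  atom 3: aromatic c, 3 neighbours → 0 H
  atom 4: aromatic c, 3 neighbours → 0 H
  atom 5: I (halogen, monovalent) → 0 H
  atom 6: aromatic c, 2 neighbours → 1 H
  atom 7: aromatic c, 3 neighbours → 0 H
  atom 8: N, bond orders sum to 1 (valence 3) → 2 H
  atom 9: aromatic c, 2 neighbours → 1 H
  atom 10: aromatic c, 2 neighbours → 1 H
Totals → C:7, H:5, I:1, N:2.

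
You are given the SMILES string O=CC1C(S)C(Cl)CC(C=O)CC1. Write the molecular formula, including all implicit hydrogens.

C9H13ClO2S

Walk through each heavy atom and fill implicit hydrogens from standard valence (C 4, N 3, O 2, S 2, halogen 1):
  atom 1: O, bond orders sum to 2 (valence 2) → 0 H
  atom 2: C, bond orders sum to 3 (valence 4) → 1 H
  atom 3: C, bond orders sum to 3 (valence 4) → 1 H
  atom 4: C, bond orders sum to 3 (valence 4) → 1 H
  atom 5: S, bond orders sum to 1 (valence 2) → 1 H
  atom 6: C, bond orders sum to 3 (valence 4) → 1 H
  atom 7: Cl (halogen, monovalent) → 0 H
  atom 8: C, bond orders sum to 2 (valence 4) → 2 H
  atom 9: C, bond orders sum to 3 (valence 4) → 1 H
  atom 10: C, bond orders sum to 3 (valence 4) → 1 H
  atom 11: O, bond orders sum to 2 (valence 2) → 0 H
  atom 12: C, bond orders sum to 2 (valence 4) → 2 H
  atom 13: C, bond orders sum to 2 (valence 4) → 2 H
Totals → C:9, H:13, Cl:1, O:2, S:1.
In Hill order: C9H13ClO2S.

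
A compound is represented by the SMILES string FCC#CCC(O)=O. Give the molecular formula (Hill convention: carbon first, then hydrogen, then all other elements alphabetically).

C5H5FO2

Walk through each heavy atom and fill implicit hydrogens from standard valence (C 4, N 3, O 2, S 2, halogen 1):
  atom 1: F (halogen, monovalent) → 0 H
  atom 2: C, bond orders sum to 2 (valence 4) → 2 H
  atom 3: C, bond orders sum to 4 (valence 4) → 0 H
  atom 4: C, bond orders sum to 4 (valence 4) → 0 H
  atom 5: C, bond orders sum to 2 (valence 4) → 2 H
  atom 6: C, bond orders sum to 4 (valence 4) → 0 H
  atom 7: O, bond orders sum to 1 (valence 2) → 1 H
  atom 8: O, bond orders sum to 2 (valence 2) → 0 H
Totals → C:5, H:5, F:1, O:2.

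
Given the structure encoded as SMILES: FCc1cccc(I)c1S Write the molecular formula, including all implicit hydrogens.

C7H6FIS

Walk through each heavy atom and fill implicit hydrogens from standard valence (C 4, N 3, O 2, S 2, halogen 1); for lowercase aromatic atoms, an aromatic c carries 1 H when it has two neighbours and 0 H with three, and aromatic n carries 0 H:
  atom 1: F (halogen, monovalent) → 0 H
  atom 2: C, bond orders sum to 2 (valence 4) → 2 H
  atom 3: aromatic c, 3 neighbours → 0 H
  atom 4: aromatic c, 2 neighbours → 1 H
  atom 5: aromatic c, 2 neighbours → 1 H
  atom 6: aromatic c, 2 neighbours → 1 H
  atom 7: aromatic c, 3 neighbours → 0 H
  atom 8: I (halogen, monovalent) → 0 H
  atom 9: aromatic c, 3 neighbours → 0 H
  atom 10: S, bond orders sum to 1 (valence 2) → 1 H
Totals → C:7, H:6, F:1, I:1, S:1.
In Hill order: C7H6FIS.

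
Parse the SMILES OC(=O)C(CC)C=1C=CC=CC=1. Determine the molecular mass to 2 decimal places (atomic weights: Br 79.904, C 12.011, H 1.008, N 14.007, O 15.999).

164.20 g/mol

First, the molecular formula is C10H12O2 (counting implicit H from valence).
  C: 10 × 12.011 = 120.110
  H: 12 × 1.008 = 12.096
  O: 2 × 15.999 = 31.998
Sum: 10×12.011 + 12×1.008 + 2×15.999 = 164.204 → 164.20 g/mol.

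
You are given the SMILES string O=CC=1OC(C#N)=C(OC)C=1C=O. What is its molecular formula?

C8H5NO4

Walk through each heavy atom and fill implicit hydrogens from standard valence (C 4, N 3, O 2, S 2, halogen 1):
  atom 1: O, bond orders sum to 2 (valence 2) → 0 H
  atom 2: C, bond orders sum to 3 (valence 4) → 1 H
  atom 3: C, bond orders sum to 4 (valence 4) → 0 H
  atom 4: O, bond orders sum to 2 (valence 2) → 0 H
  atom 5: C, bond orders sum to 4 (valence 4) → 0 H
  atom 6: C, bond orders sum to 4 (valence 4) → 0 H
  atom 7: N, bond orders sum to 3 (valence 3) → 0 H
  atom 8: C, bond orders sum to 4 (valence 4) → 0 H
  atom 9: O, bond orders sum to 2 (valence 2) → 0 H
  atom 10: C, bond orders sum to 1 (valence 4) → 3 H
  atom 11: C, bond orders sum to 4 (valence 4) → 0 H
  atom 12: C, bond orders sum to 3 (valence 4) → 1 H
  atom 13: O, bond orders sum to 2 (valence 2) → 0 H
Totals → C:8, H:5, N:1, O:4.
In Hill order: C8H5NO4.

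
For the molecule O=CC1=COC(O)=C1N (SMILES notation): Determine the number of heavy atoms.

9

Every atom symbol written in the SMILES (organic subset) is one heavy atom; implicit H are not written.
Heavy atoms by element → C:5, N:1, O:3.
Total: 9.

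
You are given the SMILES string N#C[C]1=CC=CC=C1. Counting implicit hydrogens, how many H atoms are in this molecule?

Walk through each heavy atom and fill implicit hydrogens from standard valence (C 4, N 3, O 2, S 2, halogen 1):
  atom 1: N, bond orders sum to 3 (valence 3) → 0 H
  atom 2: C, bond orders sum to 4 (valence 4) → 0 H
  atom 3: C with explicit H count 0
  atom 4: C, bond orders sum to 3 (valence 4) → 1 H
  atom 5: C, bond orders sum to 3 (valence 4) → 1 H
  atom 6: C, bond orders sum to 3 (valence 4) → 1 H
  atom 7: C, bond orders sum to 3 (valence 4) → 1 H
  atom 8: C, bond orders sum to 3 (valence 4) → 1 H
Total hydrogens: 5.

5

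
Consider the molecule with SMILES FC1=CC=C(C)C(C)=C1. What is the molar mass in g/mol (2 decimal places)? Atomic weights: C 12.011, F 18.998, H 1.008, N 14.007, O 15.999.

First, the molecular formula is C8H9F (counting implicit H from valence).
  C: 8 × 12.011 = 96.088
  F: 1 × 18.998 = 18.998
  H: 9 × 1.008 = 9.072
Sum: 8×12.011 + 1×18.998 + 9×1.008 = 124.158 → 124.16 g/mol.

124.16 g/mol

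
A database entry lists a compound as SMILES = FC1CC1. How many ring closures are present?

1

In SMILES, each pair of matching ring-closure digits denotes one ring-closing bond; the number of such bonds equals the number of independent rings.
Ring-closure bonds here: 1.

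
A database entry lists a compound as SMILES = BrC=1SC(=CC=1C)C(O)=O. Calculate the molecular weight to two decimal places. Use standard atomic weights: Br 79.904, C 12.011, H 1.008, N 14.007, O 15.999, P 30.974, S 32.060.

221.07 g/mol

First, the molecular formula is C6H5BrO2S (counting implicit H from valence).
  Br: 1 × 79.904 = 79.904
  C: 6 × 12.011 = 72.066
  H: 5 × 1.008 = 5.040
  O: 2 × 15.999 = 31.998
  S: 1 × 32.060 = 32.060
Sum: 1×79.904 + 6×12.011 + 5×1.008 + 2×15.999 + 1×32.060 = 221.068 → 221.07 g/mol.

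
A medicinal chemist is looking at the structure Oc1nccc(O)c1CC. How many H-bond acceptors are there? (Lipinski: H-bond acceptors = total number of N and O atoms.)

3

N atoms: 1; O atoms: 2.
Lipinski HBA = 1 + 2 = 3.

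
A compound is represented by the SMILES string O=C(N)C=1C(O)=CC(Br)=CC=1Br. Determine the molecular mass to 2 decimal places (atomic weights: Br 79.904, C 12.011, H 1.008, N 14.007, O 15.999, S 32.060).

First, the molecular formula is C7H5Br2NO2 (counting implicit H from valence).
  Br: 2 × 79.904 = 159.808
  C: 7 × 12.011 = 84.077
  H: 5 × 1.008 = 5.040
  N: 1 × 14.007 = 14.007
  O: 2 × 15.999 = 31.998
Sum: 2×79.904 + 7×12.011 + 5×1.008 + 1×14.007 + 2×15.999 = 294.930 → 294.93 g/mol.

294.93 g/mol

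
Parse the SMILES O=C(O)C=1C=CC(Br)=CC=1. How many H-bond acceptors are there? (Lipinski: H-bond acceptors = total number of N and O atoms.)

2

N atoms: 0; O atoms: 2.
Lipinski HBA = 0 + 2 = 2.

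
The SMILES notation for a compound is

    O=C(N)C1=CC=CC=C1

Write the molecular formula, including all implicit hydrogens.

C7H7NO

Walk through each heavy atom and fill implicit hydrogens from standard valence (C 4, N 3, O 2, S 2, halogen 1):
  atom 1: O, bond orders sum to 2 (valence 2) → 0 H
  atom 2: C, bond orders sum to 4 (valence 4) → 0 H
  atom 3: N, bond orders sum to 1 (valence 3) → 2 H
  atom 4: C, bond orders sum to 4 (valence 4) → 0 H
  atom 5: C, bond orders sum to 3 (valence 4) → 1 H
  atom 6: C, bond orders sum to 3 (valence 4) → 1 H
  atom 7: C, bond orders sum to 3 (valence 4) → 1 H
  atom 8: C, bond orders sum to 3 (valence 4) → 1 H
  atom 9: C, bond orders sum to 3 (valence 4) → 1 H
Totals → C:7, H:7, N:1, O:1.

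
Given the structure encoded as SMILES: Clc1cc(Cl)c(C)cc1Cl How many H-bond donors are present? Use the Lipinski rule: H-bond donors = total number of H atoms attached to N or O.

0

Donors: find every N or O and count the H atoms it carries.
  (no N or O atoms present)
Lipinski HBD = 0.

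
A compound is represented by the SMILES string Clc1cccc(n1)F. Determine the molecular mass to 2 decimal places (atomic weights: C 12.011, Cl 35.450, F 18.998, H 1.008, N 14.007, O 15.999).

First, the molecular formula is C5H3ClFN (counting implicit H from valence).
  C: 5 × 12.011 = 60.055
  Cl: 1 × 35.450 = 35.450
  F: 1 × 18.998 = 18.998
  H: 3 × 1.008 = 3.024
  N: 1 × 14.007 = 14.007
Sum: 5×12.011 + 1×35.450 + 1×18.998 + 3×1.008 + 1×14.007 = 131.534 → 131.53 g/mol.

131.53 g/mol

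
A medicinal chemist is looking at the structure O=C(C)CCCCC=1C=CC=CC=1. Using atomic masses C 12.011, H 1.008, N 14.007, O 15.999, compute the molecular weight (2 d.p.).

176.26 g/mol

First, the molecular formula is C12H16O (counting implicit H from valence).
  C: 12 × 12.011 = 144.132
  H: 16 × 1.008 = 16.128
  O: 1 × 15.999 = 15.999
Sum: 12×12.011 + 16×1.008 + 1×15.999 = 176.259 → 176.26 g/mol.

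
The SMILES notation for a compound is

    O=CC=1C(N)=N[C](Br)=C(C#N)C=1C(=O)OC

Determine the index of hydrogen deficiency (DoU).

Molecular formula: C9H6BrN3O3.
DoU = (2C + 2 + N − H − X) / 2, where X is the halogen count and O/S are ignored.
    = (2·9 + 2 + 3 − 6 − 1) / 2 = 16 / 2 = 8.

8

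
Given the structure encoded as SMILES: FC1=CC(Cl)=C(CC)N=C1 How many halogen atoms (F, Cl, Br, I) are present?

Halogen atoms appear at heavy-atom positions 1, 5 (1×Cl, 1×F).
Halogen count: 2.

2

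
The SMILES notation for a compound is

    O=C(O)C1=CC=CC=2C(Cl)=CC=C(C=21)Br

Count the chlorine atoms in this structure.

Scan the SMILES for Cl atoms (remember two-letter symbols like Cl and Br are single atoms).
Chlorine count: 1.

1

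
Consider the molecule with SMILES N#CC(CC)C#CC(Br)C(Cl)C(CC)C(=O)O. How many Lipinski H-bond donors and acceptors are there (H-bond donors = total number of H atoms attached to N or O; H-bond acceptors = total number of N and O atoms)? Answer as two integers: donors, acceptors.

1, 3

Donors: find every N or O and count the H atoms it carries.
  atom 1 (N): bond orders sum to 3 → 0 H
  atom 16 (O): bond orders sum to 2 → 0 H
  atom 17 (O): bond orders sum to 1 → 1 H
Lipinski HBD = 1.
Acceptors: N atoms = 1, O atoms = 2 → HBA = 3.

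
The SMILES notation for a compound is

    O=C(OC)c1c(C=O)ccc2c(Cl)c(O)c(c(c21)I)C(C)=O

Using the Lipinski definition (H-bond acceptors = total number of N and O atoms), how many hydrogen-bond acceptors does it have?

N atoms: 0; O atoms: 5.
Lipinski HBA = 0 + 5 = 5.

5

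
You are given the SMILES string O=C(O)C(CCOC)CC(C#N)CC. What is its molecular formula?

Walk through each heavy atom and fill implicit hydrogens from standard valence (C 4, N 3, O 2, S 2, halogen 1):
  atom 1: O, bond orders sum to 2 (valence 2) → 0 H
  atom 2: C, bond orders sum to 4 (valence 4) → 0 H
  atom 3: O, bond orders sum to 1 (valence 2) → 1 H
  atom 4: C, bond orders sum to 3 (valence 4) → 1 H
  atom 5: C, bond orders sum to 2 (valence 4) → 2 H
  atom 6: C, bond orders sum to 2 (valence 4) → 2 H
  atom 7: O, bond orders sum to 2 (valence 2) → 0 H
  atom 8: C, bond orders sum to 1 (valence 4) → 3 H
  atom 9: C, bond orders sum to 2 (valence 4) → 2 H
  atom 10: C, bond orders sum to 3 (valence 4) → 1 H
  atom 11: C, bond orders sum to 4 (valence 4) → 0 H
  atom 12: N, bond orders sum to 3 (valence 3) → 0 H
  atom 13: C, bond orders sum to 2 (valence 4) → 2 H
  atom 14: C, bond orders sum to 1 (valence 4) → 3 H
Totals → C:10, H:17, N:1, O:3.

C10H17NO3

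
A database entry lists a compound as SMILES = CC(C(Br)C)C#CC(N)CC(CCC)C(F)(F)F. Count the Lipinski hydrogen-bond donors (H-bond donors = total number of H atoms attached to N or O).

Donors: find every N or O and count the H atoms it carries.
  atom 9 (N): bond orders sum to 1 → 2 H
Lipinski HBD = 2.

2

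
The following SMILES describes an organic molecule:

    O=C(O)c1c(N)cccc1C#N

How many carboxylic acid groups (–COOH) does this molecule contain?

1

The carboxylic acid motif appears at heavy-atom position 2 in the SMILES.
Other groups present: 1 nitrile, 1 primary amine.
Carboxylic acid count: 1.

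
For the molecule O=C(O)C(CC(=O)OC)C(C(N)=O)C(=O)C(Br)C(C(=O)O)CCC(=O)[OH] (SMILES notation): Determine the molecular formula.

C14H18BrNO10

Walk through each heavy atom and fill implicit hydrogens from standard valence (C 4, N 3, O 2, S 2, halogen 1):
  atom 1: O, bond orders sum to 2 (valence 2) → 0 H
  atom 2: C, bond orders sum to 4 (valence 4) → 0 H
  atom 3: O, bond orders sum to 1 (valence 2) → 1 H
  atom 4: C, bond orders sum to 3 (valence 4) → 1 H
  atom 5: C, bond orders sum to 2 (valence 4) → 2 H
  atom 6: C, bond orders sum to 4 (valence 4) → 0 H
  atom 7: O, bond orders sum to 2 (valence 2) → 0 H
  atom 8: O, bond orders sum to 2 (valence 2) → 0 H
  atom 9: C, bond orders sum to 1 (valence 4) → 3 H
  atom 10: C, bond orders sum to 3 (valence 4) → 1 H
  atom 11: C, bond orders sum to 4 (valence 4) → 0 H
  atom 12: N, bond orders sum to 1 (valence 3) → 2 H
  atom 13: O, bond orders sum to 2 (valence 2) → 0 H
  atom 14: C, bond orders sum to 4 (valence 4) → 0 H
  atom 15: O, bond orders sum to 2 (valence 2) → 0 H
  atom 16: C, bond orders sum to 3 (valence 4) → 1 H
  atom 17: Br (halogen, monovalent) → 0 H
  atom 18: C, bond orders sum to 3 (valence 4) → 1 H
  atom 19: C, bond orders sum to 4 (valence 4) → 0 H
  atom 20: O, bond orders sum to 2 (valence 2) → 0 H
  atom 21: O, bond orders sum to 1 (valence 2) → 1 H
  atom 22: C, bond orders sum to 2 (valence 4) → 2 H
  atom 23: C, bond orders sum to 2 (valence 4) → 2 H
  atom 24: C, bond orders sum to 4 (valence 4) → 0 H
  atom 25: O, bond orders sum to 2 (valence 2) → 0 H
  atom 26: O with explicit H count 1
Totals → C:14, H:18, Br:1, N:1, O:10.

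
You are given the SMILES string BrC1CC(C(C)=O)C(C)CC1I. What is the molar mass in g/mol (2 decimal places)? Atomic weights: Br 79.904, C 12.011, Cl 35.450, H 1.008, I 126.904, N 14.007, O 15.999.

First, the molecular formula is C9H14BrIO (counting implicit H from valence).
  Br: 1 × 79.904 = 79.904
  C: 9 × 12.011 = 108.099
  H: 14 × 1.008 = 14.112
  I: 1 × 126.904 = 126.904
  O: 1 × 15.999 = 15.999
Sum: 1×79.904 + 9×12.011 + 14×1.008 + 1×126.904 + 1×15.999 = 345.018 → 345.02 g/mol.

345.02 g/mol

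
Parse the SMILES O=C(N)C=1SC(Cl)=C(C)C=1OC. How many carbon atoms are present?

Count every carbon token in the SMILES (each C, including those in ring-closure positions and inside branches).
Carbon count: 7.

7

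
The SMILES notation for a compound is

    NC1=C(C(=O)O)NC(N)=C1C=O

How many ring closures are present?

1

In SMILES, each pair of matching ring-closure digits denotes one ring-closing bond; the number of such bonds equals the number of independent rings.
Ring-closure bonds here: 1.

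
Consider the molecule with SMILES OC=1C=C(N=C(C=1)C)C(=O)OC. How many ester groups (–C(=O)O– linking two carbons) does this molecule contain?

The ester motif appears at heavy-atom position 9 in the SMILES.
Other groups present: 1 hydroxyl.
Ester count: 1.

1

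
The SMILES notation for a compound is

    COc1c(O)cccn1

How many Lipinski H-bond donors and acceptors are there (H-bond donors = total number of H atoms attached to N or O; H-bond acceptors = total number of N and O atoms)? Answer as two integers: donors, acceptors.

1, 3

Donors: find every N or O and count the H atoms it carries.
  atom 2 (O): bond orders sum to 2 → 0 H
  atom 5 (O): bond orders sum to 1 → 1 H
  atom 9 (N): bond orders sum to 3 → 0 H
Lipinski HBD = 1.
Acceptors: N atoms = 1, O atoms = 2 → HBA = 3.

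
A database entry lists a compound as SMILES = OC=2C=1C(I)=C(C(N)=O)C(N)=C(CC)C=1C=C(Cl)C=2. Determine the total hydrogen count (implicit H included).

12

Walk through each heavy atom and fill implicit hydrogens from standard valence (C 4, N 3, O 2, S 2, halogen 1):
  atom 1: O, bond orders sum to 1 (valence 2) → 1 H
  atom 2: C, bond orders sum to 4 (valence 4) → 0 H
  atom 3: C, bond orders sum to 4 (valence 4) → 0 H
  atom 4: C, bond orders sum to 4 (valence 4) → 0 H
  atom 5: I (halogen, monovalent) → 0 H
  atom 6: C, bond orders sum to 4 (valence 4) → 0 H
  atom 7: C, bond orders sum to 4 (valence 4) → 0 H
  atom 8: N, bond orders sum to 1 (valence 3) → 2 H
  atom 9: O, bond orders sum to 2 (valence 2) → 0 H
  atom 10: C, bond orders sum to 4 (valence 4) → 0 H
  atom 11: N, bond orders sum to 1 (valence 3) → 2 H
  atom 12: C, bond orders sum to 4 (valence 4) → 0 H
  atom 13: C, bond orders sum to 2 (valence 4) → 2 H
  atom 14: C, bond orders sum to 1 (valence 4) → 3 H
  atom 15: C, bond orders sum to 4 (valence 4) → 0 H
  atom 16: C, bond orders sum to 3 (valence 4) → 1 H
  atom 17: C, bond orders sum to 4 (valence 4) → 0 H
  atom 18: Cl (halogen, monovalent) → 0 H
  atom 19: C, bond orders sum to 3 (valence 4) → 1 H
Total hydrogens: 12.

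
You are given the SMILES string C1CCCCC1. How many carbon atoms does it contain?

Count every carbon token in the SMILES (each C, including those in ring-closure positions and inside branches).
Carbon count: 6.

6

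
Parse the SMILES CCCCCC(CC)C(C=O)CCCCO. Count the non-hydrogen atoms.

Every atom symbol written in the SMILES (organic subset) is one heavy atom; implicit H are not written.
Heavy atoms by element → C:14, O:2.
Total: 16.

16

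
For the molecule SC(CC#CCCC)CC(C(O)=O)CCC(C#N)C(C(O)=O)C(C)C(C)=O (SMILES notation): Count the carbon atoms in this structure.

Count every carbon token in the SMILES (each C, including those in ring-closure positions and inside branches).
Carbon count: 20.

20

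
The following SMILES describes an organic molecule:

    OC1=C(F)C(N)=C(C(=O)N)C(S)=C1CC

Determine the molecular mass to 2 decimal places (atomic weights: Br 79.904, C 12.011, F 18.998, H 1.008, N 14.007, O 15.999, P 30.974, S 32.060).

230.26 g/mol

First, the molecular formula is C9H11FN2O2S (counting implicit H from valence).
  C: 9 × 12.011 = 108.099
  F: 1 × 18.998 = 18.998
  H: 11 × 1.008 = 11.088
  N: 2 × 14.007 = 28.014
  O: 2 × 15.999 = 31.998
  S: 1 × 32.060 = 32.060
Sum: 9×12.011 + 1×18.998 + 11×1.008 + 2×14.007 + 2×15.999 + 1×32.060 = 230.257 → 230.26 g/mol.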